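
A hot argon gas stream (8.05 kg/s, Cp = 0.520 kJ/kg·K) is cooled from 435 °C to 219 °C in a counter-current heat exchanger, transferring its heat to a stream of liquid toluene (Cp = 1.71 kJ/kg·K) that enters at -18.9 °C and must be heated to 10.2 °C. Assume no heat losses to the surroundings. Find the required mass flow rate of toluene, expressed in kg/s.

Heat released by hot stream: Q = 8.05 × 0.520 × (435 − 219) = 904.18 kJ/s
Energy balance on cold side (adiabatic exchanger): Q = ṁ_c·Cp_c·(T_c,out − T_c,in)
ṁ_c = 904.18 / [1.71 × (10.2 − -18.9)] = 18.17 kg/s

ṁ_c = 18.2 kg/s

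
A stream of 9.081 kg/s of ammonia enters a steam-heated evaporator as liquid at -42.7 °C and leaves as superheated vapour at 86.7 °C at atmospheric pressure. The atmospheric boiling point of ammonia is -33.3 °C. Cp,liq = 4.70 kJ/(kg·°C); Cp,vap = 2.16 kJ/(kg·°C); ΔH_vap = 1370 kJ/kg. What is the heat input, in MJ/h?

liquid -42.7→-33.3 °C: 44.18 kJ/kg
vaporisation at -33.3 °C: 1370 kJ/kg
vapour -33.3→86.7 °C: 259.2 kJ/kg
Δh = 44.18 + 1370 + 259.2 = 1673.4 kJ/kg
Q = ṁ·Δh = 9.081 kg/s × 1673.4 kJ/kg = 15196 kJ/s
|Q| = 15196 kW = 54705 MJ/h

Q = 54700 MJ/h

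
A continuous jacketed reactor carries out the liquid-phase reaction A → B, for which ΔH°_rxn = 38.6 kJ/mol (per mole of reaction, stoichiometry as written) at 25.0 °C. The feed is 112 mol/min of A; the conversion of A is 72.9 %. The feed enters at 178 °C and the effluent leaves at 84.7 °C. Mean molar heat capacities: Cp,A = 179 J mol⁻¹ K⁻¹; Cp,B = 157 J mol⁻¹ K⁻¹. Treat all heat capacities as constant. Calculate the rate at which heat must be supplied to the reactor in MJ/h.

Extent of reaction ξ = 0.729 × 112 = 81.648 mol/min
Reaction term: ξ·ΔH°_rxn = 81.648 × 38.6 = 3151.6 kJ/min
Sensible, feed 178→25 °C: -3067.3 kJ/min
Outlet flows (mol/min): A 30.352, B 81.648
Sensible, products 25→84.7 °C: 1089.6 kJ/min
Q = ΔH = 1173.9 kJ/min = 19.565 kW
Heat supplied = 70.434 MJ/h

Q_in = 70.4 MJ/h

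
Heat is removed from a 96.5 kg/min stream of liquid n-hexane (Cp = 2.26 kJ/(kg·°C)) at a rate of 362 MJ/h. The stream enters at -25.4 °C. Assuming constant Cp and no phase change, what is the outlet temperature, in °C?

Q = 362 MJ/h = 6033.3 kJ/min
ΔT = Q/(ṁ·Cp) = 6033.3/(96.5×2.26) = 27.664 K
T_out = -25.4 − 27.664 = -53.064 °C

T_out = -53.1 °C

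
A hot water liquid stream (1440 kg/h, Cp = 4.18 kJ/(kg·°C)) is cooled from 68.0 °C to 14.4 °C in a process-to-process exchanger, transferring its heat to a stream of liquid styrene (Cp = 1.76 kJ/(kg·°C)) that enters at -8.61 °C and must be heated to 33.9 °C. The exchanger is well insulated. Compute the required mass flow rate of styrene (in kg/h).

Heat released by hot stream: Q = 1440 × 4.18 × (68.0 − 14.4) = 322630 kJ/h
Energy balance on cold side (adiabatic exchanger): Q = ṁ_c·Cp_c·(T_c,out − T_c,in)
ṁ_c = 322630 / [1.76 × (33.9 − -8.61)] = 4312.2 kg/h

ṁ_c = 4310 kg/h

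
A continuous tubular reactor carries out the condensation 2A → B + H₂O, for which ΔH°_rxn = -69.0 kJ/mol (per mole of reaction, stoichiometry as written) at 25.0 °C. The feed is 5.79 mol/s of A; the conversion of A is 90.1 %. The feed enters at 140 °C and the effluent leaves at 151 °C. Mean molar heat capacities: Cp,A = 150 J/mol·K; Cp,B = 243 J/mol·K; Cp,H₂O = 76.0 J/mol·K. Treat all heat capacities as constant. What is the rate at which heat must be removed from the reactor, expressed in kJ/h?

Extent of reaction ξ = 0.901 × 5.79 / 2 = 2.6084 mol/s
Reaction term: ξ·ΔH°_rxn = 2.6084 × -69.0 = -179.98 kJ/s
Sensible, feed 140→25 °C: -99.877 kJ/s
Outlet flows (mol/s): A 0.57321, B 2.6084, H₂O 2.6084
Sensible, products 25→151 °C: 115.68 kJ/s
Q = ΔH = -164.18 kJ/s = -164.18 kW
Heat removed = 591050 kJ/h

Q_out = 591000 kJ/h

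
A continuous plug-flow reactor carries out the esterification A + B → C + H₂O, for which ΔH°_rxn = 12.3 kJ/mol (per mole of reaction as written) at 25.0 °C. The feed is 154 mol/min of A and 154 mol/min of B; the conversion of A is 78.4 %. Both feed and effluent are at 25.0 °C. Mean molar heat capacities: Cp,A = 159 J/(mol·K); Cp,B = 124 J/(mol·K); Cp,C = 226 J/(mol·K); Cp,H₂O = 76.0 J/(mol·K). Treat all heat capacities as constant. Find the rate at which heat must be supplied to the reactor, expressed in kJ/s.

Extent of reaction ξ = 0.784 × 154 = 120.74 mol/min
Reaction term: ξ·ΔH°_rxn = 120.74 × 12.3 = 1485.1 kJ/min
Q = ΔH = 1485.1 kJ/min = 24.751 kW
Heat supplied = 24.751 kJ/s

Q_in = 24.8 kJ/s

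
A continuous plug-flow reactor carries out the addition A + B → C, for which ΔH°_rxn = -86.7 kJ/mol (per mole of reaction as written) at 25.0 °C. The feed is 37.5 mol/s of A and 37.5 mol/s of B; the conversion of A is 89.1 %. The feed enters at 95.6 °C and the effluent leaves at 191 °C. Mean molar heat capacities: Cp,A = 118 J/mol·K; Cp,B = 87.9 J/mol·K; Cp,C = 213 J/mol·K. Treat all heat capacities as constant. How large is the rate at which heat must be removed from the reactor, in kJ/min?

Q_out = 127000 kJ/min

Extent of reaction ξ = 0.891 × 37.5 = 33.413 mol/s
Reaction term: ξ·ΔH°_rxn = 33.413 × -86.7 = -2896.9 kJ/s
Sensible, feed 95.6→25 °C: -545.12 kJ/s
Outlet flows (mol/s): A 4.0875, B 4.0875, C 33.413
Sensible, products 25→191 °C: 1321.1 kJ/s
Q = ΔH = -2120.9 kJ/s = -2120.9 kW
Heat removed = 127250 kJ/min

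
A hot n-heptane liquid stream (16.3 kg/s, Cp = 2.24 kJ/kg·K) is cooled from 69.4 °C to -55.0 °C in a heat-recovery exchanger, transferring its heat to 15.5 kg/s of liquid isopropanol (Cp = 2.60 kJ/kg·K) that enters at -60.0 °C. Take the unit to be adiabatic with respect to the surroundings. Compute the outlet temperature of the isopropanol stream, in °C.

Heat released by hot stream: Q = 16.3 × 2.24 × (69.4 − -55.0) = 4542.1 kJ/s
Energy balance on cold side (adiabatic exchanger): Q = ṁ_c·Cp_c·(T_c,out − T_c,in)
T_c,out = -60.0 + 4542.1/(15.5 × 2.60) = 52.707 °C

T_c,out = 52.7 °C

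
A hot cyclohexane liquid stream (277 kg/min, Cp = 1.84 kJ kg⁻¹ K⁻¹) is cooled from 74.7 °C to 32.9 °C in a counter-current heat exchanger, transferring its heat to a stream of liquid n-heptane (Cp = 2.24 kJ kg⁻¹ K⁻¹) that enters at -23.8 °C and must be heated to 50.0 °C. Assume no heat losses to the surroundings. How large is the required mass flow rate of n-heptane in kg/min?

Heat released by hot stream: Q = 277 × 1.84 × (74.7 − 32.9) = 21305 kJ/min
Energy balance on cold side (adiabatic exchanger): Q = ṁ_c·Cp_c·(T_c,out − T_c,in)
ṁ_c = 21305 / [2.24 × (50.0 − -23.8)] = 128.88 kg/min

ṁ_c = 129 kg/min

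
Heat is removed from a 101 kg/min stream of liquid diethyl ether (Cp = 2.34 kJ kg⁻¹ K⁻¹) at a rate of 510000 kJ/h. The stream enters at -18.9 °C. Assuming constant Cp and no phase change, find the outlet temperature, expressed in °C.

T_out = -54.9 °C

Q = 510000 kJ/h = 8500 kJ/min
ΔT = Q/(ṁ·Cp) = 8500/(101×2.34) = 35.965 K
T_out = -18.9 − 35.965 = -54.865 °C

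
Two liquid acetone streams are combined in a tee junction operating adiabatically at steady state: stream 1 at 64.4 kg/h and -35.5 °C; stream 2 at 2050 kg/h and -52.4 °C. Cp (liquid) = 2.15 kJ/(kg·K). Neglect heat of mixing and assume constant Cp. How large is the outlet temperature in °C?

T_out = -51.9 °C

Energy balance with Q = 0: Σ ṁᵢCp,ᵢ(T_out − Tᵢ) = 0
Σ ṁᵢCp,ᵢTᵢ = 64.4×2.15×-35.5 + 2050×2.15×-52.4 = -235870
Σ ṁᵢCp,ᵢ = 64.4×2.15 + 2050×2.15 = 4546
T_out = -235870 / 4546 = -51.885 °C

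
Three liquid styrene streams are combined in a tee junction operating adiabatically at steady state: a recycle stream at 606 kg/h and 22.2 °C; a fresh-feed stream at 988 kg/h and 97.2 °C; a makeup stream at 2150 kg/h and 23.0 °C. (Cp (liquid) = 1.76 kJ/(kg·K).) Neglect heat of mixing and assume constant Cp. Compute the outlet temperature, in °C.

T_out = 42.5 °C

Adiabatic, steady state ⇒ Σ ṁᵢCp,ᵢ(T_out − Tᵢ) = 0
Σ ṁᵢCp,ᵢTᵢ = 606×1.76×22.2 + 988×1.76×97.2 + 2150×1.76×23.0 = 279730
Σ ṁᵢCp,ᵢ = 606×1.76 + 988×1.76 + 2150×1.76 = 6589.4
T_out = 279730 / 6589.4 = 42.451 °C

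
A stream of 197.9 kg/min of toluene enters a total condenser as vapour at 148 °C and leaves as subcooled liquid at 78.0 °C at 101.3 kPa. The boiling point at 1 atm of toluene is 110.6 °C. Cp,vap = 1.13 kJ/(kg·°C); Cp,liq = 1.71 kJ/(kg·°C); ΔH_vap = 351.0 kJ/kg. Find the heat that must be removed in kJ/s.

vapour 148→110.6 °C: -42.262 kJ/kg
condensation at 110.6 °C: -351 kJ/kg
liquid 110.6→78.0 °C: -55.746 kJ/kg
Δh = -42.262 + -351 + -55.746 = -449.01 kJ/kg
Q = ṁ·Δh = 197.9 kg/min × -449.01 kJ/kg = -88859 kJ/min
|Q| = 1481 kW

Q_c = 1480 kJ/s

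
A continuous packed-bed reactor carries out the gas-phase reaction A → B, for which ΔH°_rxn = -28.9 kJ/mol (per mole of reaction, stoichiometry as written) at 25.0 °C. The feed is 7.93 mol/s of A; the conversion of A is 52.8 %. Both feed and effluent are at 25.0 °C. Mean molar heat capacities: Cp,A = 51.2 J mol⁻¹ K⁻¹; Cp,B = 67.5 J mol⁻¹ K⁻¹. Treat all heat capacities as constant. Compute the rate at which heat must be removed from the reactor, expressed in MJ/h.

Extent of reaction ξ = 0.528 × 7.93 = 4.187 mol/s
Reaction term: ξ·ΔH°_rxn = 4.187 × -28.9 = -121.01 kJ/s
Q = ΔH = -121.01 kJ/s = -121.01 kW
Heat removed = 435.62 MJ/h

Q_out = 436 MJ/h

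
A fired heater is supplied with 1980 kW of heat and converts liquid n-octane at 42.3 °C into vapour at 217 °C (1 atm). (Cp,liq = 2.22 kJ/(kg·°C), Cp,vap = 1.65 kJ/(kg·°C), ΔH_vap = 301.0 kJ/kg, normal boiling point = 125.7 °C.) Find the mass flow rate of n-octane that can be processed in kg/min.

ṁ = 187 kg/min

Δh = 2.22×(125.7−42.3) + 301.0 + 1.65×(217−125.7) = 636.79 kJ/kg
Q = 1980 kW = 1980 kJ/s = 118800 kJ/min
ṁ = Q/Δh = 118800 / 636.79 = 186.56 kg/min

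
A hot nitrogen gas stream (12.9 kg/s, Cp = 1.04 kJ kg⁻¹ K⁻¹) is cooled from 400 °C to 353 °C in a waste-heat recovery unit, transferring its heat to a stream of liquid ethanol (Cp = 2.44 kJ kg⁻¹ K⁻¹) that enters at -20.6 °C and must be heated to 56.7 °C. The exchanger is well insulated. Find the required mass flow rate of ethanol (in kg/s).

ṁ_c = 3.34 kg/s

Heat released by hot stream: Q = 12.9 × 1.04 × (400 − 353) = 630.55 kJ/s
Energy balance on cold side (adiabatic exchanger): Q = ṁ_c·Cp_c·(T_c,out − T_c,in)
ṁ_c = 630.55 / [2.44 × (56.7 − -20.6)] = 3.3431 kg/s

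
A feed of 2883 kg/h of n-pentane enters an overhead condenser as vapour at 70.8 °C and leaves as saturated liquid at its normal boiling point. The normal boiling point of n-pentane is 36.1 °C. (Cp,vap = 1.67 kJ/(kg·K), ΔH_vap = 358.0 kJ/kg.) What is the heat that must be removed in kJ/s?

vapour 70.8→36.1 °C: -57.949 kJ/kg
condensation at 36.1 °C: -358 kJ/kg
Δh = -57.949 + -358 = -415.95 kJ/kg
Q = ṁ·Δh = 2883 kg/h × -415.95 kJ/kg = -1.1992e+06 kJ/h
|Q| = 333.11 kW

Q_c = 333 kJ/s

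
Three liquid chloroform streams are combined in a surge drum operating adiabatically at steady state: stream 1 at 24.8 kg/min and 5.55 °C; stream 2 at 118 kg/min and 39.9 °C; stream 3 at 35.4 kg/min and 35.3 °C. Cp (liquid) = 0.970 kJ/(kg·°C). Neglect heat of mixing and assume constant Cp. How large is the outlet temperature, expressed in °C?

Energy balance with Q = 0: Σ ṁᵢCp,ᵢ(T_out − Tᵢ) = 0
Σ ṁᵢCp,ᵢTᵢ = 24.8×0.970×5.55 + 118×0.970×39.9 + 35.4×0.970×35.3 = 5912.6
Σ ṁᵢCp,ᵢ = 24.8×0.970 + 118×0.970 + 35.4×0.970 = 172.85
T_out = 5912.6 / 172.85 = 34.206 °C

T_out = 34.2 °C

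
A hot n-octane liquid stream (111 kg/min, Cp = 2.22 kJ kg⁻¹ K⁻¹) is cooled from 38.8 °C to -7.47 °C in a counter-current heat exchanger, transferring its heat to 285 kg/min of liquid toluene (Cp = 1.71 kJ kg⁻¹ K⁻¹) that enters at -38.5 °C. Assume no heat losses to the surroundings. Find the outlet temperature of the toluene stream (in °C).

T_c,out = -15.1 °C

Heat released by hot stream: Q = 111 × 2.22 × (38.8 − -7.47) = 11402 kJ/min
Energy balance on cold side (adiabatic exchanger): Q = ṁ_c·Cp_c·(T_c,out − T_c,in)
T_c,out = -38.5 + 11402/(285 × 1.71) = -15.104 °C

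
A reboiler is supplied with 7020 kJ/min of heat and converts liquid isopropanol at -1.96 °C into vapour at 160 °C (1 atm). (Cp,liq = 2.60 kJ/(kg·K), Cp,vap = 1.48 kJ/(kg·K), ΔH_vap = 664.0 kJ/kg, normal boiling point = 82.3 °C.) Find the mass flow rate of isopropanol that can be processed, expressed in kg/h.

Δh = 2.60×(82.3−-1.96) + 664.0 + 1.48×(160−82.3) = 998.07 kJ/kg
Q = 7020 kJ/min = 117 kJ/s = 421200 kJ/h
ṁ = Q/Δh = 421200 / 998.07 = 422.01 kg/h

ṁ = 422 kg/h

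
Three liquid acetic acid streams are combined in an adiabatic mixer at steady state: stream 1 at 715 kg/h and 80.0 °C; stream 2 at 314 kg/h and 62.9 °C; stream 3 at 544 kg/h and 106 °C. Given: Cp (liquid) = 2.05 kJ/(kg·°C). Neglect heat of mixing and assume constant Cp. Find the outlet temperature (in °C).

T_out = 85.6 °C

Energy balance with Q = 0: Σ ṁᵢCp,ᵢ(T_out − Tᵢ) = 0
Σ ṁᵢCp,ᵢTᵢ = 715×2.05×80.0 + 314×2.05×62.9 + 544×2.05×106 = 275960
Σ ṁᵢCp,ᵢ = 715×2.05 + 314×2.05 + 544×2.05 = 3224.6
T_out = 275960 / 3224.6 = 85.578 °C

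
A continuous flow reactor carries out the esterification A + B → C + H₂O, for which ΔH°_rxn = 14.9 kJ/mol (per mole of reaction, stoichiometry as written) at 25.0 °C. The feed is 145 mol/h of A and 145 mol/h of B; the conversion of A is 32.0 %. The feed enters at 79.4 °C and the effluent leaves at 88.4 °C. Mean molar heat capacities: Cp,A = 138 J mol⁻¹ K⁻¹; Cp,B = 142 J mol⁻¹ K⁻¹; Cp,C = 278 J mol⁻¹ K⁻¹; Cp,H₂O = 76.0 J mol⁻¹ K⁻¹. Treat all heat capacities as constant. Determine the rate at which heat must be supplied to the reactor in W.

Q_in = 354 W

Extent of reaction ξ = 0.320 × 145 = 46.4 mol/h
Reaction term: ξ·ΔH°_rxn = 46.4 × 14.9 = 691.36 kJ/h
Sensible, feed 79.4→25 °C: -2208.6 kJ/h
Outlet flows (mol/h): A 98.6, B 98.6, C 46.4, H₂O 46.4
Sensible, products 25→88.4 °C: 2791.7 kJ/h
Q = ΔH = 1274.5 kJ/h = 0.35401 kW
Heat supplied = 354.01 W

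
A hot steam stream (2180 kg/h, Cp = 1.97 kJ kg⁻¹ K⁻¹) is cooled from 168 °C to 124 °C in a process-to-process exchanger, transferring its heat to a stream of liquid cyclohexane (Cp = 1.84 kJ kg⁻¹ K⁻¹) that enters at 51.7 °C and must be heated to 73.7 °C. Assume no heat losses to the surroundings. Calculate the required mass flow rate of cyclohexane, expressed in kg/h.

ṁ_c = 4670 kg/h

Heat released by hot stream: Q = 2180 × 1.97 × (168 − 124) = 188960 kJ/h
Energy balance on cold side (adiabatic exchanger): Q = ṁ_c·Cp_c·(T_c,out − T_c,in)
ṁ_c = 188960 / [1.84 × (73.7 − 51.7)] = 4668 kg/h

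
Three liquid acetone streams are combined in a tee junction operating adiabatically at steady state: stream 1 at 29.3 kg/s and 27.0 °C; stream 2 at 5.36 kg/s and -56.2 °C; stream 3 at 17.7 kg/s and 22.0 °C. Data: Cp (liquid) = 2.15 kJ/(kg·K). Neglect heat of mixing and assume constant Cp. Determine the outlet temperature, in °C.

Energy balance with Q = 0: Σ ṁᵢCp,ᵢ(T_out − Tᵢ) = 0
T_out = Σ ṁᵢCp,ᵢTᵢ / Σ ṁᵢCp,ᵢ
      = 1890.4 / 112.57 = 16.793 °C

T_out = 16.8 °C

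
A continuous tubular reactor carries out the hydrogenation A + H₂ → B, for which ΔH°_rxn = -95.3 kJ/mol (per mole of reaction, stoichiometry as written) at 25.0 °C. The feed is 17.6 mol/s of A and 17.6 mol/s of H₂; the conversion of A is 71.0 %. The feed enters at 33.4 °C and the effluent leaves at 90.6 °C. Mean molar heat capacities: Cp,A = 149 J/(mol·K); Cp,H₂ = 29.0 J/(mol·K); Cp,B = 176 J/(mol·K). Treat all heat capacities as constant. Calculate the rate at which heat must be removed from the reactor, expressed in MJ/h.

Extent of reaction ξ = 0.710 × 17.6 = 12.496 mol/s
Reaction term: ξ·ΔH°_rxn = 12.496 × -95.3 = -1190.9 kJ/s
Sensible, feed 33.4→25 °C: -26.316 kJ/s
Outlet flows (mol/s): A 5.104, H₂ 5.104, B 12.496
Sensible, products 25→90.6 °C: 203.87 kJ/s
Q = ΔH = -1013.3 kJ/s = -1013.3 kW
Heat removed = 3647.9 MJ/h

Q_out = 3650 MJ/h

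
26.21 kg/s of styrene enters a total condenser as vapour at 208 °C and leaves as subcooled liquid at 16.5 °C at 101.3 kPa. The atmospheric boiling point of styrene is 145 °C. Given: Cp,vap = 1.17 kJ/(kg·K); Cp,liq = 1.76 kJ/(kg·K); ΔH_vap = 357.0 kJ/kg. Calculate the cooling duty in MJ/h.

Q_c = 62000 MJ/h

vapour 208→145 °C: -73.71 kJ/kg
condensation at 145 °C: -357 kJ/kg
liquid 145→16.5 °C: -226.16 kJ/kg
Δh = -73.71 + -357 + -226.16 = -656.87 kJ/kg
Q = ṁ·Δh = 26.21 kg/s × -656.87 kJ/kg = -17217 kJ/s
|Q| = 17217 kW = 61980 MJ/h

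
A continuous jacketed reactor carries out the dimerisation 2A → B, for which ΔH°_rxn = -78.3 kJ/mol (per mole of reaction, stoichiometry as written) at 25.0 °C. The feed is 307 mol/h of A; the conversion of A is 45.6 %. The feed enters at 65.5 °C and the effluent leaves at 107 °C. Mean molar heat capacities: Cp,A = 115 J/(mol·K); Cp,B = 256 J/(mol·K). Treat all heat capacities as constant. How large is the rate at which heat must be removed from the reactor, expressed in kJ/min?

Extent of reaction ξ = 0.456 × 307 / 2 = 69.996 mol/h
Reaction term: ξ·ΔH°_rxn = 69.996 × -78.3 = -5480.7 kJ/h
Sensible, feed 65.5→25 °C: -1429.9 kJ/h
Outlet flows (mol/h): A 167.01, B 69.996
Sensible, products 25→107 °C: 3044.2 kJ/h
Q = ΔH = -3866.3 kJ/h = -1.074 kW
Heat removed = 64.438 kJ/min

Q_out = 64.4 kJ/min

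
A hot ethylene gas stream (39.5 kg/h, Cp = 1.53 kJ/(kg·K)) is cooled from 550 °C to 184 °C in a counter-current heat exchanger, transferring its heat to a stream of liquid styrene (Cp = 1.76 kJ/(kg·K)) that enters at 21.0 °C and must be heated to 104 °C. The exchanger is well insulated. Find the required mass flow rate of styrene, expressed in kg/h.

Heat released by hot stream: Q = 39.5 × 1.53 × (550 − 184) = 22119 kJ/h
Energy balance on cold side (adiabatic exchanger): Q = ṁ_c·Cp_c·(T_c,out − T_c,in)
ṁ_c = 22119 / [1.76 × (104 − 21.0)] = 151.42 kg/h

ṁ_c = 151 kg/h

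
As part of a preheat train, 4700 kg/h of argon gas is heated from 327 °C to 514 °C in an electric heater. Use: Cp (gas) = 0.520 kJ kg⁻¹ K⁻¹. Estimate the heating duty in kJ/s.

Q = ṁ·Cp·ΔT = 4700 × 0.520 × (514 − 327) = 457030 kJ/h
Converting: 457030 / 3600 s = 126.95 kW

Q = 127 kJ/s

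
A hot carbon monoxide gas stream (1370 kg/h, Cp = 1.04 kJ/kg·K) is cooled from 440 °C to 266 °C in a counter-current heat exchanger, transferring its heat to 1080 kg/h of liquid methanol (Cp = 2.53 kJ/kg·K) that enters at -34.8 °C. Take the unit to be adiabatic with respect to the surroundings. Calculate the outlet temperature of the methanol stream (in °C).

Heat released by hot stream: Q = 1370 × 1.04 × (440 − 266) = 247920 kJ/h
Energy balance on cold side (adiabatic exchanger): Q = ṁ_c·Cp_c·(T_c,out − T_c,in)
T_c,out = -34.8 + 247920/(1080 × 2.53) = 55.932 °C

T_c,out = 55.9 °C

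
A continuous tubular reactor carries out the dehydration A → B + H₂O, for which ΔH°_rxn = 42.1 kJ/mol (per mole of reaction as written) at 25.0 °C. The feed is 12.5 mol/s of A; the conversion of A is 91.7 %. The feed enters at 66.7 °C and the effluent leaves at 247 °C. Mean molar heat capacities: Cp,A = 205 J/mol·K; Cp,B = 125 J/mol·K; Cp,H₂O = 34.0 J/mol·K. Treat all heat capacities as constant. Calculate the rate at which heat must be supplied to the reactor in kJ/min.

Q_in = 49700 kJ/min

Extent of reaction ξ = 0.917 × 12.5 = 11.463 mol/s
Reaction term: ξ·ΔH°_rxn = 11.463 × 42.1 = 482.57 kJ/s
Sensible, feed 66.7→25 °C: -106.86 kJ/s
Outlet flows (mol/s): A 1.0375, B 11.463, H₂O 11.463
Sensible, products 25→247 °C: 451.82 kJ/s
Q = ΔH = 827.53 kJ/s = 827.53 kW
Heat supplied = 49652 kJ/min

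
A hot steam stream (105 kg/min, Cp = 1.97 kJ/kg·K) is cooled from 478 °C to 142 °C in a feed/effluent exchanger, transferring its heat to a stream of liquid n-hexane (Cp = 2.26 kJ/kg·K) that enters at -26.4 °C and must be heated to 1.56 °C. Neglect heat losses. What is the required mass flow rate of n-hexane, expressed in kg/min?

Heat released by hot stream: Q = 105 × 1.97 × (478 − 142) = 69502 kJ/min
Energy balance on cold side (adiabatic exchanger): Q = ṁ_c·Cp_c·(T_c,out − T_c,in)
ṁ_c = 69502 / [2.26 × (1.56 − -26.4)] = 1099.9 kg/min

ṁ_c = 1100 kg/min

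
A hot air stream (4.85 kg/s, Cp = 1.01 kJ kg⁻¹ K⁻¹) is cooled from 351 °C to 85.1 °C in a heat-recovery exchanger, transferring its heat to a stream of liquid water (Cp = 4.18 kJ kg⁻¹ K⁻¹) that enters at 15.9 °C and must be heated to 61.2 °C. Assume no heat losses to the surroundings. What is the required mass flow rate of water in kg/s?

Heat released by hot stream: Q = 4.85 × 1.01 × (351 − 85.1) = 1302.5 kJ/s
Energy balance on cold side (adiabatic exchanger): Q = ṁ_c·Cp_c·(T_c,out − T_c,in)
ṁ_c = 1302.5 / [4.18 × (61.2 − 15.9)] = 6.8787 kg/s

ṁ_c = 6.88 kg/s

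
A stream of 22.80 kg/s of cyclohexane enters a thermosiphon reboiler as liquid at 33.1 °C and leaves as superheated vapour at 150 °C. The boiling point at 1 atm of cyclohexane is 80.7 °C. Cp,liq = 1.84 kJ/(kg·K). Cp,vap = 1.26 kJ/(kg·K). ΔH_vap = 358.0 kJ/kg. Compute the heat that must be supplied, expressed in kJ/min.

Q = 729000 kJ/min

liquid 33.1→80.7 °C: 87.584 kJ/kg
vaporisation at 80.7 °C: 358 kJ/kg
vapour 80.7→150 °C: 87.318 kJ/kg
Δh = 87.584 + 358 + 87.318 = 532.9 kJ/kg
Q = ṁ·Δh = 22.80 kg/s × 532.9 kJ/kg = 12150 kJ/s
|Q| = 12150 kW = 729010 kJ/min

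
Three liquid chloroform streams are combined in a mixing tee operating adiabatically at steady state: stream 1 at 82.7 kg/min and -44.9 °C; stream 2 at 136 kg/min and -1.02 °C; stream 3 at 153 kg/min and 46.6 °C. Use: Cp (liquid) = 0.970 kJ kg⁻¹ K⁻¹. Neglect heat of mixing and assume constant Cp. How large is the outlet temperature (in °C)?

Adiabatic, steady state ⇒ Σ ṁᵢCp,ᵢ(T_out − Tᵢ) = 0
Σ ṁᵢCp,ᵢTᵢ = 82.7×0.970×-44.9 + 136×0.970×-1.02 + 153×0.970×46.6 = 3179.5
Σ ṁᵢCp,ᵢ = 82.7×0.970 + 136×0.970 + 153×0.970 = 360.55
T_out = 3179.5 / 360.55 = 8.8185 °C

T_out = 8.82 °C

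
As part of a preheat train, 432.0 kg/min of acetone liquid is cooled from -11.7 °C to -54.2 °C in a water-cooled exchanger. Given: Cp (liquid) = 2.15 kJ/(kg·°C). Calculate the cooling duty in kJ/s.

Q_c = 658 kJ/s

Q = ṁ·Cp·ΔT = 432.0 × 2.15 × (-54.2 − -11.7) = -39474 kJ/min
Converting: 39474 / 60 s = 657.9 kW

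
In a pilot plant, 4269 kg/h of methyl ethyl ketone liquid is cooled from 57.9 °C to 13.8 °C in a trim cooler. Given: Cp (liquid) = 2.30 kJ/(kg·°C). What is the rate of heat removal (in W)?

Q = ṁ·Cp·ΔT = 4269 × 2.30 × (13.8 − 57.9) = -433000 kJ/h
Converting: 433000 / 3600 s = 120.28 kW
Cooling duty = 120280 W

Q_c = 120000 W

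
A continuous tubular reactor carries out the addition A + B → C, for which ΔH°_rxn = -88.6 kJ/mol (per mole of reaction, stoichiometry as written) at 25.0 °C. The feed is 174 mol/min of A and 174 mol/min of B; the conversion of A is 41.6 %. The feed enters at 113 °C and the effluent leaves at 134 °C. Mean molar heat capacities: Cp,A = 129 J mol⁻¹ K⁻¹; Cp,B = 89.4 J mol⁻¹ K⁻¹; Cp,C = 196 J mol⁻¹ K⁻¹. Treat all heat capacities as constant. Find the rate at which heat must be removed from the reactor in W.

Q_out = 96500 W

Extent of reaction ξ = 0.416 × 174 = 72.384 mol/min
Reaction term: ξ·ΔH°_rxn = 72.384 × -88.6 = -6413.2 kJ/min
Sensible, feed 113→25 °C: -3344.1 kJ/min
Outlet flows (mol/min): A 101.62, B 101.62, C 72.384
Sensible, products 25→134 °C: 3965.4 kJ/min
Q = ΔH = -5791.9 kJ/min = -96.532 kW
Heat removed = 96532 W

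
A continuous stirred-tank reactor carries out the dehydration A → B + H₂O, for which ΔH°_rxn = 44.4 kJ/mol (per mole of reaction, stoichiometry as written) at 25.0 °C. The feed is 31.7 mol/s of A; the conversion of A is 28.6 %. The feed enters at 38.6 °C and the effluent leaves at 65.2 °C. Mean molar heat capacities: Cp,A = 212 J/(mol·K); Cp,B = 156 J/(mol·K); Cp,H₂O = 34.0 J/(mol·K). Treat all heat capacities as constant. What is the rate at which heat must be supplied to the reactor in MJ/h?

Extent of reaction ξ = 0.286 × 31.7 = 9.0662 mol/s
Reaction term: ξ·ΔH°_rxn = 9.0662 × 44.4 = 402.54 kJ/s
Sensible, feed 38.6→25 °C: -91.397 kJ/s
Outlet flows (mol/s): A 22.634, B 9.0662, H₂O 9.0662
Sensible, products 25→65.2 °C: 262.14 kJ/s
Q = ΔH = 573.28 kJ/s = 573.28 kW
Heat supplied = 2063.8 MJ/h

Q_in = 2060 MJ/h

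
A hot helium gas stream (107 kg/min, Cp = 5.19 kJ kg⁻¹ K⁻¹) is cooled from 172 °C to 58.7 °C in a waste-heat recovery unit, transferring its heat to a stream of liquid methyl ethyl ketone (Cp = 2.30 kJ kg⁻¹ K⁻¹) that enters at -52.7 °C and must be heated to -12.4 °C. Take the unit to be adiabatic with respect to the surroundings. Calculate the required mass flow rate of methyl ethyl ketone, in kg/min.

ṁ_c = 679 kg/min

Heat released by hot stream: Q = 107 × 5.19 × (172 − 58.7) = 62919 kJ/min
Energy balance on cold side (adiabatic exchanger): Q = ṁ_c·Cp_c·(T_c,out − T_c,in)
ṁ_c = 62919 / [2.30 × (-12.4 − -52.7)] = 678.81 kg/min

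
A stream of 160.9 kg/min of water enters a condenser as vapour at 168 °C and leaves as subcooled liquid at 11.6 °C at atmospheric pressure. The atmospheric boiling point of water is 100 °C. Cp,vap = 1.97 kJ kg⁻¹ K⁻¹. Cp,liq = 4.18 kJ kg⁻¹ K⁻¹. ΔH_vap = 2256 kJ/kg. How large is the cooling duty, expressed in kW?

Q_c = 7400 kW

vapour 168→100 °C: -133.96 kJ/kg
condensation at 100 °C: -2256 kJ/kg
liquid 100→11.6 °C: -369.51 kJ/kg
Δh = -133.96 + -2256 + -369.51 = -2759.5 kJ/kg
Q = ṁ·Δh = 160.9 kg/min × -2759.5 kJ/kg = -444000 kJ/min
|Q| = 7400 kW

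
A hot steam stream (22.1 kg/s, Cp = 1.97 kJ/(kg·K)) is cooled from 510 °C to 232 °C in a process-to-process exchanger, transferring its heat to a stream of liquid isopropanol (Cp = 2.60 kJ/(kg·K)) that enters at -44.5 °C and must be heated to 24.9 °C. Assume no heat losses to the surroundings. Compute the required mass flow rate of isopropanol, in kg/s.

Heat released by hot stream: Q = 22.1 × 1.97 × (510 − 232) = 12103 kJ/s
Energy balance on cold side (adiabatic exchanger): Q = ṁ_c·Cp_c·(T_c,out − T_c,in)
ṁ_c = 12103 / [2.60 × (24.9 − -44.5)] = 67.077 kg/s

ṁ_c = 67.1 kg/s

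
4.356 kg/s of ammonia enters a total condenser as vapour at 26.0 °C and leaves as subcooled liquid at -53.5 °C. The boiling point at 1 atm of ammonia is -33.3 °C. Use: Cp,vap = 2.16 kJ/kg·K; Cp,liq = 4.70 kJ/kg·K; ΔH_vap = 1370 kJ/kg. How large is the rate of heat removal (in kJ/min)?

vapour 26.0→-33.3 °C: -128.09 kJ/kg
condensation at -33.3 °C: -1370 kJ/kg
liquid -33.3→-53.5 °C: -94.94 kJ/kg
Δh = -128.09 + -1370 + -94.94 = -1593 kJ/kg
Q = ṁ·Δh = 4.356 kg/s × -1593 kJ/kg = -6939.2 kJ/s
|Q| = 6939.2 kW = 416350 kJ/min

Q_c = 416000 kJ/min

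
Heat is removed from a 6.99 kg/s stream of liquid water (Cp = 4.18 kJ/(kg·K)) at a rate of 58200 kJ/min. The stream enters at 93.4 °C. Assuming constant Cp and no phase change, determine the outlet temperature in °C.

T_out = 60.2 °C

Q = 58200 kJ/min = 970 kJ/s
ΔT = Q/(ṁ·Cp) = 970/(6.99×4.18) = 33.198 K
T_out = 93.4 − 33.198 = 60.202 °C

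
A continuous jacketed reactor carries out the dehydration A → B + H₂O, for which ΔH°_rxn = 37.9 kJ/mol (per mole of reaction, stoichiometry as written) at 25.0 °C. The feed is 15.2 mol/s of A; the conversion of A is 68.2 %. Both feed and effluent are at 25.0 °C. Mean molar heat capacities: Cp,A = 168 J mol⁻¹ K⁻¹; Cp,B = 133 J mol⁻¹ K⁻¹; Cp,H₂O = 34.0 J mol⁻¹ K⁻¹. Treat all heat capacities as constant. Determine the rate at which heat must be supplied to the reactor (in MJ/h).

Extent of reaction ξ = 0.682 × 15.2 = 10.366 mol/s
Reaction term: ξ·ΔH°_rxn = 10.366 × 37.9 = 392.89 kJ/s
Q = ΔH = 392.89 kJ/s = 392.89 kW
Heat supplied = 1414.4 MJ/h

Q_in = 1410 MJ/h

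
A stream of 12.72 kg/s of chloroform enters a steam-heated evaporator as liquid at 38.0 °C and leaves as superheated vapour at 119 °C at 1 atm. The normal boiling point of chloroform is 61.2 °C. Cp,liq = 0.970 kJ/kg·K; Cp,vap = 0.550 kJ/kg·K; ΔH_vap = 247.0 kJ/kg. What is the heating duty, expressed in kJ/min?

liquid 38.0→61.2 °C: 22.504 kJ/kg
vaporisation at 61.2 °C: 247 kJ/kg
vapour 61.2→119 °C: 31.79 kJ/kg
Δh = 22.504 + 247 + 31.79 = 301.29 kJ/kg
Q = ṁ·Δh = 12.72 kg/s × 301.29 kJ/kg = 3832.5 kJ/s
|Q| = 3832.5 kW = 229950 kJ/min

Q = 230000 kJ/min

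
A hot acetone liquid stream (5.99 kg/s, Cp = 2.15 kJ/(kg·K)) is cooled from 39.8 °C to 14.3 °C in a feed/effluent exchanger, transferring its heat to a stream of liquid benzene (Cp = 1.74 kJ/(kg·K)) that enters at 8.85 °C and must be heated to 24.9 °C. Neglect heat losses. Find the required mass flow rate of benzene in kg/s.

ṁ_c = 11.8 kg/s

Heat released by hot stream: Q = 5.99 × 2.15 × (39.8 − 14.3) = 328.4 kJ/s
Energy balance on cold side (adiabatic exchanger): Q = ṁ_c·Cp_c·(T_c,out − T_c,in)
ṁ_c = 328.4 / [1.74 × (24.9 − 8.85)] = 11.759 kg/s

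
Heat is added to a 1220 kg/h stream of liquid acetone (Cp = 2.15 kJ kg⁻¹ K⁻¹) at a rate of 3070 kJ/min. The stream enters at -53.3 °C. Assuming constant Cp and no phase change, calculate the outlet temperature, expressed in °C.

Q = 3070 kJ/min = 184200 kJ/h
ΔT = Q/(ṁ·Cp) = 184200/(1220×2.15) = 70.225 K
T_out = -53.3 + 70.225 = 16.925 °C

T_out = 16.9 °C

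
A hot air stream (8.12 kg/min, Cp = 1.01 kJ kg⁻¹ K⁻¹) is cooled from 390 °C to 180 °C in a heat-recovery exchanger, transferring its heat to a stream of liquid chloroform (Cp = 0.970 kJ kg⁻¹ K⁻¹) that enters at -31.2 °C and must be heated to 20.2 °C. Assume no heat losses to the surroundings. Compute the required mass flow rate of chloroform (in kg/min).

ṁ_c = 34.5 kg/min

Heat released by hot stream: Q = 8.12 × 1.01 × (390 − 180) = 1722.3 kJ/min
Energy balance on cold side (adiabatic exchanger): Q = ṁ_c·Cp_c·(T_c,out − T_c,in)
ṁ_c = 1722.3 / [0.970 × (20.2 − -31.2)] = 34.543 kg/min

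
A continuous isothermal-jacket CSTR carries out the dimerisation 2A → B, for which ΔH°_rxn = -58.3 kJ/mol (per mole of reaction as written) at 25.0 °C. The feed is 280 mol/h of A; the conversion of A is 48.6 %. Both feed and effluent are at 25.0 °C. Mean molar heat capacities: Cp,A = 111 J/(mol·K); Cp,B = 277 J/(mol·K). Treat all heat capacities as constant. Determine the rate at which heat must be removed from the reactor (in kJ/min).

Extent of reaction ξ = 0.486 × 280 / 2 = 68.04 mol/h
Reaction term: ξ·ΔH°_rxn = 68.04 × -58.3 = -3966.7 kJ/h
Q = ΔH = -3966.7 kJ/h = -1.1019 kW
Heat removed = 66.112 kJ/min

Q_out = 66.1 kJ/min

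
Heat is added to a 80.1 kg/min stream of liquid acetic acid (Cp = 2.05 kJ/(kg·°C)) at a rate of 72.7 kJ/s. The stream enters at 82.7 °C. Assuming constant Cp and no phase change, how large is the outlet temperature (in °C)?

T_out = 109 °C

Q = 72.7 kJ/s = 4362 kJ/min
ΔT = Q/(ṁ·Cp) = 4362/(80.1×2.05) = 26.564 K
T_out = 82.7 + 26.564 = 109.26 °C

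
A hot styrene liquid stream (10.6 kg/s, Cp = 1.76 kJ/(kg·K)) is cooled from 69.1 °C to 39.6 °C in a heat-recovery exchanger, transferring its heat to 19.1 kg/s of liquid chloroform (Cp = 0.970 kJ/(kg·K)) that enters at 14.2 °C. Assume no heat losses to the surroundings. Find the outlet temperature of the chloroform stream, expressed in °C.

Heat released by hot stream: Q = 10.6 × 1.76 × (69.1 − 39.6) = 550.35 kJ/s
Energy balance on cold side (adiabatic exchanger): Q = ṁ_c·Cp_c·(T_c,out − T_c,in)
T_c,out = 14.2 + 550.35/(19.1 × 0.970) = 43.905 °C

T_c,out = 43.9 °C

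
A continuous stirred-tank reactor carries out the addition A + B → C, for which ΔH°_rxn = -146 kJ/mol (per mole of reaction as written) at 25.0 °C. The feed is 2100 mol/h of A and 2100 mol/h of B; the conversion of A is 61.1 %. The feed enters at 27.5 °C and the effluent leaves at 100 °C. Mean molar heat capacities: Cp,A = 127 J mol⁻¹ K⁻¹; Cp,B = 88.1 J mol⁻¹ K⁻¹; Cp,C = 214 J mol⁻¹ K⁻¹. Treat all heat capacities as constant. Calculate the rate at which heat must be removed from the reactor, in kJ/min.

Extent of reaction ξ = 0.611 × 2100 = 1283.1 mol/h
Reaction term: ξ·ΔH°_rxn = 1283.1 × -146 = -187330 kJ/h
Sensible, feed 27.5→25 °C: -1129.3 kJ/h
Outlet flows (mol/h): A 816.9, B 816.9, C 1283.1
Sensible, products 25→100 °C: 33772 kJ/h
Q = ΔH = -154690 kJ/h = -42.969 kW
Heat removed = 2578.2 kJ/min

Q_out = 2580 kJ/min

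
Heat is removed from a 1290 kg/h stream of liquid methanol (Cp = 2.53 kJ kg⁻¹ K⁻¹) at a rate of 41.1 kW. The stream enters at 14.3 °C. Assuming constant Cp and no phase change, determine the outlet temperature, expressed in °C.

Q = 41.1 kW = 147960 kJ/h
ΔT = Q/(ṁ·Cp) = 147960/(1290×2.53) = 45.335 K
T_out = 14.3 − 45.335 = -31.035 °C

T_out = -31.0 °C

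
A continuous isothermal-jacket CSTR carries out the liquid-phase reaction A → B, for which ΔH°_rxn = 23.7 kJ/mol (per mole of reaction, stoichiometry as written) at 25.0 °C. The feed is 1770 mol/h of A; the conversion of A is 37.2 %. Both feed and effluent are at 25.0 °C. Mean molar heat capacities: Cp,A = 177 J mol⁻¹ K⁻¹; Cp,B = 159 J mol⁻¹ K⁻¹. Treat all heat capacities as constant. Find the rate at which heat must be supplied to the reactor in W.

Extent of reaction ξ = 0.372 × 1770 = 658.44 mol/h
Reaction term: ξ·ΔH°_rxn = 658.44 × 23.7 = 15605 kJ/h
Q = ΔH = 15605 kJ/h = 4.3347 kW
Heat supplied = 4334.7 W

Q_in = 4330 W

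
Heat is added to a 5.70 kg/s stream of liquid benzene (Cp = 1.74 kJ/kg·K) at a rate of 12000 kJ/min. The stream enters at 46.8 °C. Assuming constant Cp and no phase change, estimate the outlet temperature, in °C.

T_out = 67.0 °C

Q = 12000 kJ/min = 200 kJ/s
ΔT = Q/(ṁ·Cp) = 200/(5.70×1.74) = 20.165 K
T_out = 46.8 + 20.165 = 66.965 °C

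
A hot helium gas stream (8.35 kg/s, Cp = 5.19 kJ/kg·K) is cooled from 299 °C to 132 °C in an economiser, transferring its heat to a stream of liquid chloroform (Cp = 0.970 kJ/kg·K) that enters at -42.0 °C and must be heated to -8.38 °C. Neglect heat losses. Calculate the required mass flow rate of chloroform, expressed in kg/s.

Heat released by hot stream: Q = 8.35 × 5.19 × (299 − 132) = 7237.2 kJ/s
Energy balance on cold side (adiabatic exchanger): Q = ṁ_c·Cp_c·(T_c,out − T_c,in)
ṁ_c = 7237.2 / [0.970 × (-8.38 − -42.0)] = 221.92 kg/s

ṁ_c = 222 kg/s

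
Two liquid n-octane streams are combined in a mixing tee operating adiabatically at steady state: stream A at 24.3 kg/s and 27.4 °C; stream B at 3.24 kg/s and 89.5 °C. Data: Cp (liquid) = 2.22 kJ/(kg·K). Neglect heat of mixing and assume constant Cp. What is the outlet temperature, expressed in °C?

T_out = 34.7 °C

No heat crosses the boundary, so H_out = H_in.
Σ ṁᵢCp,ᵢTᵢ = 24.3×2.22×27.4 + 3.24×2.22×89.5 = 2121.9
Σ ṁᵢCp,ᵢ = 24.3×2.22 + 3.24×2.22 = 61.139
T_out = 2121.9 / 61.139 = 34.706 °C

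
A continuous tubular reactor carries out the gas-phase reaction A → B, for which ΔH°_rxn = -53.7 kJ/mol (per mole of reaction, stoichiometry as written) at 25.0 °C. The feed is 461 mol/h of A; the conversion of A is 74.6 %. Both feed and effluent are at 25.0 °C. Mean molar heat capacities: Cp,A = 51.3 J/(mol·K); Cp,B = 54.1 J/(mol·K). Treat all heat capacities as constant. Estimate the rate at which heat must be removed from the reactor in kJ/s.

Q_out = 5.13 kJ/s

Extent of reaction ξ = 0.746 × 461 = 343.91 mol/h
Reaction term: ξ·ΔH°_rxn = 343.91 × -53.7 = -18468 kJ/h
Q = ΔH = -18468 kJ/h = -5.1299 kW
Heat removed = 5.1299 kJ/s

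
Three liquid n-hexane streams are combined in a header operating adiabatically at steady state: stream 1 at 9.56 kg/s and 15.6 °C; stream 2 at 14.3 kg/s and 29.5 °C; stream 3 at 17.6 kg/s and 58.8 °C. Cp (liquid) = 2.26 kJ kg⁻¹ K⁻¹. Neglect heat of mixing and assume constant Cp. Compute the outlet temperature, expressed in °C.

Energy balance with Q = 0: Σ ṁᵢCp,ᵢ(T_out − Tᵢ) = 0
T_out = Σ ṁᵢCp,ᵢTᵢ / Σ ṁᵢCp,ᵢ
      = 3629.3 / 93.7 = 38.733 °C

T_out = 38.7 °C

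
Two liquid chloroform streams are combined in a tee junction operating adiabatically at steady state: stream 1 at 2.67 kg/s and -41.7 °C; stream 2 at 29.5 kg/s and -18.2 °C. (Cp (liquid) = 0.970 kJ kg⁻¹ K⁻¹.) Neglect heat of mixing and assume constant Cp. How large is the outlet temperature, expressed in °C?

T_out = -20.2 °C

Energy balance with Q = 0: Σ ṁᵢCp,ᵢ(T_out − Tᵢ) = 0
T_out = Σ ṁᵢCp,ᵢTᵢ / Σ ṁᵢCp,ᵢ
      = -628.79 / 31.205 = -20.15 °C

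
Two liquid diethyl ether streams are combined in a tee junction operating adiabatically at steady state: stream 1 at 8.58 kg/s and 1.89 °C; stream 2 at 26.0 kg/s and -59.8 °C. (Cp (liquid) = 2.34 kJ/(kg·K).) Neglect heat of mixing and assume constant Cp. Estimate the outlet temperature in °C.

Energy balance with Q = 0: Σ ṁᵢCp,ᵢ(T_out − Tᵢ) = 0
Σ ṁᵢCp,ᵢTᵢ = 8.58×2.34×1.89 + 26.0×2.34×-59.8 = -3600.3
Σ ṁᵢCp,ᵢ = 8.58×2.34 + 26.0×2.34 = 80.917
T_out = -3600.3 / 80.917 = -44.493 °C

T_out = -44.5 °C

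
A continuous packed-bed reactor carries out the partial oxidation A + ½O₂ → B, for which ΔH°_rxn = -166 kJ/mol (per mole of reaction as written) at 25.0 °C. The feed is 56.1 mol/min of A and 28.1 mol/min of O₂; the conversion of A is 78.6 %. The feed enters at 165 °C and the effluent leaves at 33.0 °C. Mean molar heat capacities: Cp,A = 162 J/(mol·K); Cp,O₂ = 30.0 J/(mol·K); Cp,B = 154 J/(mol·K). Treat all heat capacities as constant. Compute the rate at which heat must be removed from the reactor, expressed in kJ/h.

Extent of reaction ξ = 0.786 × 56.1 = 44.095 mol/min
Reaction term: ξ·ΔH°_rxn = 44.095 × -166 = -7319.7 kJ/min
Sensible, feed 165→25 °C: -1390.4 kJ/min
Outlet flows (mol/min): A 12.005, O₂ 6.0527, B 44.095
Sensible, products 25→33.0 °C: 71.336 kJ/min
Q = ΔH = -8638.7 kJ/min = -143.98 kW
Heat removed = 518320 kJ/h

Q_out = 518000 kJ/h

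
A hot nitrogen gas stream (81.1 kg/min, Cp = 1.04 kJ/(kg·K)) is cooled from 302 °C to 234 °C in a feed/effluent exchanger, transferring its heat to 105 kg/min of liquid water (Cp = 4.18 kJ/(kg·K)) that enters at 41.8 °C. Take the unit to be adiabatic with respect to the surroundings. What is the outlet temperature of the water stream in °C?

Heat released by hot stream: Q = 81.1 × 1.04 × (302 − 234) = 5735.4 kJ/min
Energy balance on cold side (adiabatic exchanger): Q = ṁ_c·Cp_c·(T_c,out − T_c,in)
T_c,out = 41.8 + 5735.4/(105 × 4.18) = 54.868 °C

T_c,out = 54.9 °C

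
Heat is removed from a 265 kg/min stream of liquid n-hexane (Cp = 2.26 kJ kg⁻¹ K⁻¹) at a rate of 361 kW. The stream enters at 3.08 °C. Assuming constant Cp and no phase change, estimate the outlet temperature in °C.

T_out = -33.1 °C

Q = 361 kW = 21660 kJ/min
ΔT = Q/(ṁ·Cp) = 21660/(265×2.26) = 36.166 K
T_out = 3.08 − 36.166 = -33.086 °C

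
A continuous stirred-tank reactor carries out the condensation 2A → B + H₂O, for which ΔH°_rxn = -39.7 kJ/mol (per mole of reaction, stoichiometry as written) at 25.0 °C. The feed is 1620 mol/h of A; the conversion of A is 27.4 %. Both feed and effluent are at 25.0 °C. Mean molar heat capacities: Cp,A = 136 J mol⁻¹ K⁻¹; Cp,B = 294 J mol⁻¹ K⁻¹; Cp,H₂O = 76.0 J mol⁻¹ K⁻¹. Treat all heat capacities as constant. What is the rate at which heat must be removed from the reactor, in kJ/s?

Q_out = 2.45 kJ/s

Extent of reaction ξ = 0.274 × 1620 / 2 = 221.94 mol/h
Reaction term: ξ·ΔH°_rxn = 221.94 × -39.7 = -8811 kJ/h
Q = ΔH = -8811 kJ/h = -2.4475 kW
Heat removed = 2.4475 kJ/s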